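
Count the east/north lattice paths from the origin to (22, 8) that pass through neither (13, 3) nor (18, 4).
Number of paths = 4454955

Inclusion–exclusion. Total paths: C(30, 22) = 5852925. Through P₁: C(16, 13)·C(14, 9) = 1121120. Through P₂: C(22, 18)·C(8, 4) = 512050. Since P₁ is strictly southwest of P₂, a monotone path through both must visit P₁ then P₂; paths through both = C(16, 13)·C(6, 5)·C(8, 4) = 235200. Avoid both = 5852925 − 1121120 − 512050 + 235200 = 4454955.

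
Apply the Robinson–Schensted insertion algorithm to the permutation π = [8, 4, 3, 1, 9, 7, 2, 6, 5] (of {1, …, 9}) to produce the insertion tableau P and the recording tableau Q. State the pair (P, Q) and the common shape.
P = [1, 2, 5] / [3, 6] / [4, 7] / [8, 9];  Q = [1, 5, 8] / [2, 6] / [3, 7] / [4, 9];  common shape = (3, 2, 2, 2)

Row-insert the values π_1, π_2, … into P one at a time, bumping the leftmost entry strictly greater than the inserted value down to the next row. The recording tableau Q records, in position (i, j), the step at which that cell was added to P.
  Insert 8 (step 1): P = [8];  Q = [1]
  Insert 4 (step 2): P = [4] / [8];  Q = [1] / [2]
  Insert 3 (step 3): P = [3] / [4] / [8];  Q = [1] / [2] / [3]
  Insert 1 (step 4): P = [1] / [3] / [4] / [8];  Q = [1] / [2] / [3] / [4]
  Insert 9 (step 5): P = [1, 9] / [3] / [4] / [8];  Q = [1, 5] / [2] / [3] / [4]
  Insert 7 (step 6): P = [1, 7] / [3, 9] / [4] / [8];  Q = [1, 5] / [2, 6] / [3] / [4]
  Insert 2 (step 7): P = [1, 2] / [3, 7] / [4, 9] / [8];  Q = [1, 5] / [2, 6] / [3, 7] / [4]
  Insert 6 (step 8): P = [1, 2, 6] / [3, 7] / [4, 9] / [8];  Q = [1, 5, 8] / [2, 6] / [3, 7] / [4]
  Insert 5 (step 9): P = [1, 2, 5] / [3, 6] / [4, 7] / [8, 9];  Q = [1, 5, 8] / [2, 6] / [3, 7] / [4, 9]
Final shape: (3, 2, 2, 2).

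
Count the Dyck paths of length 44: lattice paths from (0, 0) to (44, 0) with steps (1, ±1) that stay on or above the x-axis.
C_22 = 91482563640

These Dyck paths are counted by the Catalan number C_n = (1/(n + 1)) · C(2n, n). For n = 22: C_22 = (1/23) · C(44, 22) = 2104098963720/23 = 91482563640.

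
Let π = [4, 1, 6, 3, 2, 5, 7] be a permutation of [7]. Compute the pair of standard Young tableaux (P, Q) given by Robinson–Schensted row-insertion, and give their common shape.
P = [1, 2, 5, 7] / [3, 6] / [4];  Q = [1, 3, 6, 7] / [2, 4] / [5];  common shape = (4, 2, 1)

Row-insert the values π_1, π_2, … into P one at a time, bumping the leftmost entry strictly greater than the inserted value down to the next row. The recording tableau Q records, in position (i, j), the step at which that cell was added to P.
  Insert 4 (step 1): P = [4];  Q = [1]
  Insert 1 (step 2): P = [1] / [4];  Q = [1] / [2]
  Insert 6 (step 3): P = [1, 6] / [4];  Q = [1, 3] / [2]
  Insert 3 (step 4): P = [1, 3] / [4, 6];  Q = [1, 3] / [2, 4]
  Insert 2 (step 5): P = [1, 2] / [3, 6] / [4];  Q = [1, 3] / [2, 4] / [5]
  Insert 5 (step 6): P = [1, 2, 5] / [3, 6] / [4];  Q = [1, 3, 6] / [2, 4] / [5]
  Insert 7 (step 7): P = [1, 2, 5, 7] / [3, 6] / [4];  Q = [1, 3, 6, 7] / [2, 4] / [5]
Final shape: (4, 2, 1).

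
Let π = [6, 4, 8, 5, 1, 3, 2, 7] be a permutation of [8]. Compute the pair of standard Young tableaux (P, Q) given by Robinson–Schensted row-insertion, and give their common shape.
P = [1, 2, 7] / [3, 5] / [4, 8] / [6];  Q = [1, 3, 8] / [2, 4] / [5, 6] / [7];  common shape = (3, 2, 2, 1)

Row-insert the values π_1, π_2, … into P one at a time, bumping the leftmost entry strictly greater than the inserted value down to the next row. The recording tableau Q records, in position (i, j), the step at which that cell was added to P.
  Insert 6 (step 1): P = [6];  Q = [1]
  Insert 4 (step 2): P = [4] / [6];  Q = [1] / [2]
  Insert 8 (step 3): P = [4, 8] / [6];  Q = [1, 3] / [2]
  Insert 5 (step 4): P = [4, 5] / [6, 8];  Q = [1, 3] / [2, 4]
  Insert 1 (step 5): P = [1, 5] / [4, 8] / [6];  Q = [1, 3] / [2, 4] / [5]
  Insert 3 (step 6): P = [1, 3] / [4, 5] / [6, 8];  Q = [1, 3] / [2, 4] / [5, 6]
  Insert 2 (step 7): P = [1, 2] / [3, 5] / [4, 8] / [6];  Q = [1, 3] / [2, 4] / [5, 6] / [7]
  Insert 7 (step 8): P = [1, 2, 7] / [3, 5] / [4, 8] / [6];  Q = [1, 3, 8] / [2, 4] / [5, 6] / [7]
Final shape: (3, 2, 2, 1).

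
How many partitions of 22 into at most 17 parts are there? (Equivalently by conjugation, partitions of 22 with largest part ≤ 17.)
p(22, parts ≤ 17) = 990

Use the recurrence p(n, m) = p(n, m−1) + p(n−m, m): either the largest part is < m (count p(n, m−1)) or the largest part is exactly m (remove one copy of m, count p(n−m, m)). With p(0, ·) = 1 this gives p(22, parts ≤ 17) = 990. (By conjugating Young diagrams, this also counts partitions of 22 into at most 17 parts.)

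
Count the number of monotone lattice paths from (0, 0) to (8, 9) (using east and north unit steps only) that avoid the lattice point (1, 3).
Number of paths = 17446

Total paths from (0, 0) to (8, 9): C(17, 8) = 24310. Paths through (1, 3): (paths (0, 0) → (1, 3)) × (paths (1, 3) → (8, 9)) = C(4, 1) · C(13, 7) = 4 · 1716 = 6864. Avoidance count = 24310 − 6864 = 17446.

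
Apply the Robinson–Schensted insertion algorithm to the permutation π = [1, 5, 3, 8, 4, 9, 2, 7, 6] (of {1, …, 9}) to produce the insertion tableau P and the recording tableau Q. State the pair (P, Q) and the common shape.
P = [1, 2, 4, 6] / [3, 7, 9] / [5, 8];  Q = [1, 2, 4, 6] / [3, 5, 8] / [7, 9];  common shape = (4, 3, 2)

Row-insert the values π_1, π_2, … into P one at a time, bumping the leftmost entry strictly greater than the inserted value down to the next row. The recording tableau Q records, in position (i, j), the step at which that cell was added to P.
  Insert 1 (step 1): P = [1];  Q = [1]
  Insert 5 (step 2): P = [1, 5];  Q = [1, 2]
  Insert 3 (step 3): P = [1, 3] / [5];  Q = [1, 2] / [3]
  Insert 8 (step 4): P = [1, 3, 8] / [5];  Q = [1, 2, 4] / [3]
  Insert 4 (step 5): P = [1, 3, 4] / [5, 8];  Q = [1, 2, 4] / [3, 5]
  Insert 9 (step 6): P = [1, 3, 4, 9] / [5, 8];  Q = [1, 2, 4, 6] / [3, 5]
  Insert 2 (step 7): P = [1, 2, 4, 9] / [3, 8] / [5];  Q = [1, 2, 4, 6] / [3, 5] / [7]
  Insert 7 (step 8): P = [1, 2, 4, 7] / [3, 8, 9] / [5];  Q = [1, 2, 4, 6] / [3, 5, 8] / [7]
  Insert 6 (step 9): P = [1, 2, 4, 6] / [3, 7, 9] / [5, 8];  Q = [1, 2, 4, 6] / [3, 5, 8] / [7, 9]
Final shape: (4, 3, 2).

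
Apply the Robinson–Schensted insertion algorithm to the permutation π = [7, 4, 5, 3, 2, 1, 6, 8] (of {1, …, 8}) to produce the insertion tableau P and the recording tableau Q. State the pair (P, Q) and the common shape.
P = [1, 5, 6, 8] / [2] / [3] / [4] / [7];  Q = [1, 3, 7, 8] / [2] / [4] / [5] / [6];  common shape = (4, 1, 1, 1, 1)

Row-insert the values π_1, π_2, … into P one at a time, bumping the leftmost entry strictly greater than the inserted value down to the next row. The recording tableau Q records, in position (i, j), the step at which that cell was added to P.
  Insert 7 (step 1): P = [7];  Q = [1]
  Insert 4 (step 2): P = [4] / [7];  Q = [1] / [2]
  Insert 5 (step 3): P = [4, 5] / [7];  Q = [1, 3] / [2]
  Insert 3 (step 4): P = [3, 5] / [4] / [7];  Q = [1, 3] / [2] / [4]
  Insert 2 (step 5): P = [2, 5] / [3] / [4] / [7];  Q = [1, 3] / [2] / [4] / [5]
  Insert 1 (step 6): P = [1, 5] / [2] / [3] / [4] / [7];  Q = [1, 3] / [2] / [4] / [5] / [6]
  Insert 6 (step 7): P = [1, 5, 6] / [2] / [3] / [4] / [7];  Q = [1, 3, 7] / [2] / [4] / [5] / [6]
  Insert 8 (step 8): P = [1, 5, 6, 8] / [2] / [3] / [4] / [7];  Q = [1, 3, 7, 8] / [2] / [4] / [5] / [6]
Final shape: (4, 1, 1, 1, 1).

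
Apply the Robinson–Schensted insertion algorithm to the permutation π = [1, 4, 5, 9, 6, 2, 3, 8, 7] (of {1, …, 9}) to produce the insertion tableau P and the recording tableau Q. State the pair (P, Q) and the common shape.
P = [1, 2, 3, 6, 7] / [4, 5, 8] / [9];  Q = [1, 2, 3, 4, 8] / [5, 7, 9] / [6];  common shape = (5, 3, 1)

Row-insert the values π_1, π_2, … into P one at a time, bumping the leftmost entry strictly greater than the inserted value down to the next row. The recording tableau Q records, in position (i, j), the step at which that cell was added to P.
  Insert 1 (step 1): P = [1];  Q = [1]
  Insert 4 (step 2): P = [1, 4];  Q = [1, 2]
  Insert 5 (step 3): P = [1, 4, 5];  Q = [1, 2, 3]
  Insert 9 (step 4): P = [1, 4, 5, 9];  Q = [1, 2, 3, 4]
  Insert 6 (step 5): P = [1, 4, 5, 6] / [9];  Q = [1, 2, 3, 4] / [5]
  Insert 2 (step 6): P = [1, 2, 5, 6] / [4] / [9];  Q = [1, 2, 3, 4] / [5] / [6]
  Insert 3 (step 7): P = [1, 2, 3, 6] / [4, 5] / [9];  Q = [1, 2, 3, 4] / [5, 7] / [6]
  Insert 8 (step 8): P = [1, 2, 3, 6, 8] / [4, 5] / [9];  Q = [1, 2, 3, 4, 8] / [5, 7] / [6]
  Insert 7 (step 9): P = [1, 2, 3, 6, 7] / [4, 5, 8] / [9];  Q = [1, 2, 3, 4, 8] / [5, 7, 9] / [6]
Final shape: (5, 3, 1).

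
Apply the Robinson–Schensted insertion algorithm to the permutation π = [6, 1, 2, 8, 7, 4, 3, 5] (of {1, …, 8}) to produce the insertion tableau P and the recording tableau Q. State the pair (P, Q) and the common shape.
P = [1, 2, 3, 5] / [4, 7] / [6] / [8];  Q = [1, 3, 4, 8] / [2, 5] / [6] / [7];  common shape = (4, 2, 1, 1)

Row-insert the values π_1, π_2, … into P one at a time, bumping the leftmost entry strictly greater than the inserted value down to the next row. The recording tableau Q records, in position (i, j), the step at which that cell was added to P.
  Insert 6 (step 1): P = [6];  Q = [1]
  Insert 1 (step 2): P = [1] / [6];  Q = [1] / [2]
  Insert 2 (step 3): P = [1, 2] / [6];  Q = [1, 3] / [2]
  Insert 8 (step 4): P = [1, 2, 8] / [6];  Q = [1, 3, 4] / [2]
  Insert 7 (step 5): P = [1, 2, 7] / [6, 8];  Q = [1, 3, 4] / [2, 5]
  Insert 4 (step 6): P = [1, 2, 4] / [6, 7] / [8];  Q = [1, 3, 4] / [2, 5] / [6]
  Insert 3 (step 7): P = [1, 2, 3] / [4, 7] / [6] / [8];  Q = [1, 3, 4] / [2, 5] / [6] / [7]
  Insert 5 (step 8): P = [1, 2, 3, 5] / [4, 7] / [6] / [8];  Q = [1, 3, 4, 8] / [2, 5] / [6] / [7]
Final shape: (4, 2, 1, 1).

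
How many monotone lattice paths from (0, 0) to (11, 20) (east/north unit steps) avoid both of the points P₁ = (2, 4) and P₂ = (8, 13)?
Number of paths = 38617890

Inclusion–exclusion. Total paths: C(31, 11) = 84672315. Through P₁: C(6, 2)·C(25, 9) = 30644625. Through P₂: C(21, 8)·C(10, 3) = 24418800. Since P₁ is strictly southwest of P₂, a monotone path through both must visit P₁ then P₂; paths through both = C(6, 2)·C(15, 6)·C(10, 3) = 9009000. Avoid both = 84672315 − 30644625 − 24418800 + 9009000 = 38617890.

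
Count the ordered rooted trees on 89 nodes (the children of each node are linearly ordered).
C_88 = 64633260585762914370496637486146181462681535261000

These ordered rooted trees are counted by the Catalan number C_n = (1/(n + 1)) · C(2n, n). For n = 88: C_88 = (1/89) · C(176, 88) = 5752360192132899378974200736267010150178656638229000/89 = 64633260585762914370496637486146181462681535261000.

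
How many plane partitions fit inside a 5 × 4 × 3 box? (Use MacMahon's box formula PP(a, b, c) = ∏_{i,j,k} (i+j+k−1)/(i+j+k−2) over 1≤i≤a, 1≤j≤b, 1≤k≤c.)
PP(5, 4, 3) = 116424

Evaluate the triple product over i = 1..5, j = 1..4, k = 1..3. The factors are (2/1) · (3/2) · (4/3) · (3/2) · (4/3) · (5/4) · (4/3) · (5/4) · … (60 factors total). The numerators and denominators telescope so the product is an integer; carrying out the multiplication exactly gives PP(5, 4, 3) = 116424.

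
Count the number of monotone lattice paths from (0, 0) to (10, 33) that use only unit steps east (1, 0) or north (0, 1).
Number of paths = 1917334783

A monotone lattice path from (0, 0) to (10, 33) consists of 10 east steps and 33 north steps in some order, so it is determined by which 10 of the 43 steps are east. The count is C(43, 10) = 1917334783.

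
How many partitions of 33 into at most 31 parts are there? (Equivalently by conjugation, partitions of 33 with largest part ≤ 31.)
p(33, parts ≤ 31) = 10141

Use the recurrence p(n, m) = p(n, m−1) + p(n−m, m): either the largest part is < m (count p(n, m−1)) or the largest part is exactly m (remove one copy of m, count p(n−m, m)). With p(0, ·) = 1 this gives p(33, parts ≤ 31) = 10141. (By conjugating Young diagrams, this also counts partitions of 33 into at most 31 parts.)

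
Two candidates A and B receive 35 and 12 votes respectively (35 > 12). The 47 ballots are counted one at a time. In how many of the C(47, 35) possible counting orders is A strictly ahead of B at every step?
Strict-lead orderings = 25569834459

Total orderings of the 47 votes with 35 for A: C(47, 35) = 52251400851. By the Bertrand ballot formula (Cycle Lemma / reflection principle), the number of orderings in which A is strictly ahead of B throughout is (p − q)/(p + q) · C(p + q, p) = (35 − 12)/(35 + 12) · 52251400851 = 25569834459.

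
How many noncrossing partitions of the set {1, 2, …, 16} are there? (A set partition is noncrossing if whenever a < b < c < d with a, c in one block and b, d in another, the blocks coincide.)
C_16 = 35357670

These noncrossing partitions are counted by the Catalan number C_n = (1/(n + 1)) · C(2n, n). For n = 16: C_16 = (1/17) · C(32, 16) = 601080390/17 = 35357670.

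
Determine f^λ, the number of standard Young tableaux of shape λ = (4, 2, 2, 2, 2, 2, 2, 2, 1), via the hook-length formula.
# SYT of shape (4, 2, 2, 2, 2, 2, 2, 2, 1) = 554268

Hook-length formula: f^λ = n! / Π hook(c), product over all cells c of the Young diagram. For λ = (4, 2, 2, 2, 2, 2, 2, 2, 1), n = 19 boxes. Hook lengths by row (left-to-right, top-to-bottom): [12, 10, 2, 1]; [9, 7]; [8, 6]; [7, 5]; [6, 4]; [5, 3]; [4, 2]; [3, 1]; [1]. Product of hooks = 219469824000. So f^λ = 19! / 219469824000 = 121645100408832000 / 219469824000 = 554268.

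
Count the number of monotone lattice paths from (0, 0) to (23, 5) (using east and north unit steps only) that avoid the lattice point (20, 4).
Number of paths = 55776

Total paths from (0, 0) to (23, 5): C(28, 23) = 98280. Paths through (20, 4): (paths (0, 0) → (20, 4)) × (paths (20, 4) → (23, 5)) = C(24, 20) · C(4, 3) = 10626 · 4 = 42504. Avoidance count = 98280 − 42504 = 55776.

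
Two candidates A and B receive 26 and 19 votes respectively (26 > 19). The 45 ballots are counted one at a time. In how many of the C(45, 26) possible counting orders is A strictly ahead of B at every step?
Strict-lead orderings = 379300783092

Total orderings of the 45 votes with 26 for A: C(45, 26) = 2438362177020. By the Bertrand ballot formula (Cycle Lemma / reflection principle), the number of orderings in which A is strictly ahead of B throughout is (p − q)/(p + q) · C(p + q, p) = (26 − 19)/(26 + 19) · 2438362177020 = 379300783092.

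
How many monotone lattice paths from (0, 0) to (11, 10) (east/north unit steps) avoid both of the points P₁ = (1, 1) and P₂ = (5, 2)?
Number of paths = 134927

Inclusion–exclusion. Total paths: C(21, 11) = 352716. Through P₁: C(2, 1)·C(19, 10) = 184756. Through P₂: C(7, 5)·C(14, 6) = 63063. Since P₁ is strictly southwest of P₂, a monotone path through both must visit P₁ then P₂; paths through both = C(2, 1)·C(5, 4)·C(14, 6) = 30030. Avoid both = 352716 − 184756 − 63063 + 30030 = 134927.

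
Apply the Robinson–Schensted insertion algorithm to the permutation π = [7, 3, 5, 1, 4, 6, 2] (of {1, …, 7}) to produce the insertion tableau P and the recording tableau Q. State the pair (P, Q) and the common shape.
P = [1, 2, 6] / [3, 4] / [5] / [7];  Q = [1, 3, 6] / [2, 5] / [4] / [7];  common shape = (3, 2, 1, 1)

Row-insert the values π_1, π_2, … into P one at a time, bumping the leftmost entry strictly greater than the inserted value down to the next row. The recording tableau Q records, in position (i, j), the step at which that cell was added to P.
  Insert 7 (step 1): P = [7];  Q = [1]
  Insert 3 (step 2): P = [3] / [7];  Q = [1] / [2]
  Insert 5 (step 3): P = [3, 5] / [7];  Q = [1, 3] / [2]
  Insert 1 (step 4): P = [1, 5] / [3] / [7];  Q = [1, 3] / [2] / [4]
  Insert 4 (step 5): P = [1, 4] / [3, 5] / [7];  Q = [1, 3] / [2, 5] / [4]
  Insert 6 (step 6): P = [1, 4, 6] / [3, 5] / [7];  Q = [1, 3, 6] / [2, 5] / [4]
  Insert 2 (step 7): P = [1, 2, 6] / [3, 4] / [5] / [7];  Q = [1, 3, 6] / [2, 5] / [4] / [7]
Final shape: (3, 2, 1, 1).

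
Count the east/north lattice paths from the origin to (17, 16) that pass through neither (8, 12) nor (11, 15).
Number of paths = 1040287240

Inclusion–exclusion. Total paths: C(33, 17) = 1166803110. Through P₁: C(20, 8)·C(13, 9) = 90068550. Through P₂: C(26, 11)·C(7, 6) = 54083120. Since P₁ is strictly southwest of P₂, a monotone path through both must visit P₁ then P₂; paths through both = C(20, 8)·C(6, 3)·C(7, 6) = 17635800. Avoid both = 1166803110 − 90068550 − 54083120 + 17635800 = 1040287240.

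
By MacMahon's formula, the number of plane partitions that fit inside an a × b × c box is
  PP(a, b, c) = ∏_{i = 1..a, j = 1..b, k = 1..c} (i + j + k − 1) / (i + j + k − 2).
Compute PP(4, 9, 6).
PP(4, 9, 6) = 559299781040

Evaluate the triple product over i = 1..4, j = 1..9, k = 1..6. The factors are (2/1) · (3/2) · (4/3) · (5/4) · (6/5) · (7/6) · (3/2) · (4/3) · … (216 factors total). The numerators and denominators telescope so the product is an integer; carrying out the multiplication exactly gives PP(4, 9, 6) = 559299781040.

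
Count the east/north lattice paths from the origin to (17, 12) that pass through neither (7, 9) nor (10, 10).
Number of paths = 43620239

Inclusion–exclusion. Total paths: C(29, 17) = 51895935. Through P₁: C(16, 7)·C(13, 10) = 3271840. Through P₂: C(20, 10)·C(9, 7) = 6651216. Since P₁ is strictly southwest of P₂, a monotone path through both must visit P₁ then P₂; paths through both = C(16, 7)·C(4, 3)·C(9, 7) = 1647360. Avoid both = 51895935 − 3271840 − 6651216 + 1647360 = 43620239.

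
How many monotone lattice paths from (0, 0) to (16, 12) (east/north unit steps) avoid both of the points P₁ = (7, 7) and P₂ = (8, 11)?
Number of paths = 23025093

Inclusion–exclusion. Total paths: C(28, 16) = 30421755. Through P₁: C(14, 7)·C(14, 9) = 6870864. Through P₂: C(19, 8)·C(9, 8) = 680238. Since P₁ is strictly southwest of P₂, a monotone path through both must visit P₁ then P₂; paths through both = C(14, 7)·C(5, 1)·C(9, 8) = 154440. Avoid both = 30421755 − 6870864 − 680238 + 154440 = 23025093.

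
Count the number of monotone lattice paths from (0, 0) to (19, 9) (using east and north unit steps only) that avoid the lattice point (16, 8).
Number of paths = 3965016

Total paths from (0, 0) to (19, 9): C(28, 19) = 6906900. Paths through (16, 8): (paths (0, 0) → (16, 8)) × (paths (16, 8) → (19, 9)) = C(24, 16) · C(4, 3) = 735471 · 4 = 2941884. Avoidance count = 6906900 − 2941884 = 3965016.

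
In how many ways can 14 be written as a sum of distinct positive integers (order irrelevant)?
q(14) = 22

List partitions of 14 into distinct parts: 14, 13+1, 12+2, 11+3, 11+2+1, 10+4, 10+3+1, 9+5, 9+4+1, 9+3+2, 8+6, 8+5+1, 8+4+2, 8+3+2+1, 7+6+1, 7+5+2, 7+4+3, 7+4+2+1, 6+5+3, 6+5+2+1, 6+4+3+1, 5+4+3+2. There are q(14) = 22. (Euler: this equals the number of odd-part partitions of 14.)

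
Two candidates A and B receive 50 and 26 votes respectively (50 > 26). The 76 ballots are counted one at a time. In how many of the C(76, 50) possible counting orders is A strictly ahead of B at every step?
Strict-lead orderings = 48543274284137440272

Total orderings of the 76 votes with 50 for A: C(76, 50) = 153720368566435227528. By the Bertrand ballot formula (Cycle Lemma / reflection principle), the number of orderings in which A is strictly ahead of B throughout is (p − q)/(p + q) · C(p + q, p) = (50 − 26)/(50 + 26) · 153720368566435227528 = 48543274284137440272.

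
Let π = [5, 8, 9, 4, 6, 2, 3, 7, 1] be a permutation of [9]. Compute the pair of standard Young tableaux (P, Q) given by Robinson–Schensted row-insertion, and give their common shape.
P = [1, 3, 7] / [2, 6, 9] / [4, 8] / [5];  Q = [1, 2, 3] / [4, 5, 8] / [6, 7] / [9];  common shape = (3, 3, 2, 1)

Row-insert the values π_1, π_2, … into P one at a time, bumping the leftmost entry strictly greater than the inserted value down to the next row. The recording tableau Q records, in position (i, j), the step at which that cell was added to P.
  Insert 5 (step 1): P = [5];  Q = [1]
  Insert 8 (step 2): P = [5, 8];  Q = [1, 2]
  Insert 9 (step 3): P = [5, 8, 9];  Q = [1, 2, 3]
  Insert 4 (step 4): P = [4, 8, 9] / [5];  Q = [1, 2, 3] / [4]
  Insert 6 (step 5): P = [4, 6, 9] / [5, 8];  Q = [1, 2, 3] / [4, 5]
  Insert 2 (step 6): P = [2, 6, 9] / [4, 8] / [5];  Q = [1, 2, 3] / [4, 5] / [6]
  Insert 3 (step 7): P = [2, 3, 9] / [4, 6] / [5, 8];  Q = [1, 2, 3] / [4, 5] / [6, 7]
  Insert 7 (step 8): P = [2, 3, 7] / [4, 6, 9] / [5, 8];  Q = [1, 2, 3] / [4, 5, 8] / [6, 7]
  Insert 1 (step 9): P = [1, 3, 7] / [2, 6, 9] / [4, 8] / [5];  Q = [1, 2, 3] / [4, 5, 8] / [6, 7] / [9]
Final shape: (3, 3, 2, 1).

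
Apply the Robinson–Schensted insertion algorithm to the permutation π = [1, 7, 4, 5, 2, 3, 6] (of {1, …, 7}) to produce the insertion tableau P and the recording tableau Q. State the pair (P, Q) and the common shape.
P = [1, 2, 3, 6] / [4, 5] / [7];  Q = [1, 2, 4, 7] / [3, 6] / [5];  common shape = (4, 2, 1)

Row-insert the values π_1, π_2, … into P one at a time, bumping the leftmost entry strictly greater than the inserted value down to the next row. The recording tableau Q records, in position (i, j), the step at which that cell was added to P.
  Insert 1 (step 1): P = [1];  Q = [1]
  Insert 7 (step 2): P = [1, 7];  Q = [1, 2]
  Insert 4 (step 3): P = [1, 4] / [7];  Q = [1, 2] / [3]
  Insert 5 (step 4): P = [1, 4, 5] / [7];  Q = [1, 2, 4] / [3]
  Insert 2 (step 5): P = [1, 2, 5] / [4] / [7];  Q = [1, 2, 4] / [3] / [5]
  Insert 3 (step 6): P = [1, 2, 3] / [4, 5] / [7];  Q = [1, 2, 4] / [3, 6] / [5]
  Insert 6 (step 7): P = [1, 2, 3, 6] / [4, 5] / [7];  Q = [1, 2, 4, 7] / [3, 6] / [5]
Final shape: (4, 2, 1).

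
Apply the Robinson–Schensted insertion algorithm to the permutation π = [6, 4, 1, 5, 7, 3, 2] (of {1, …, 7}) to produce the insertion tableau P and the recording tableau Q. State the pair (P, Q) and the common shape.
P = [1, 2, 7] / [3, 5] / [4] / [6];  Q = [1, 4, 5] / [2, 6] / [3] / [7];  common shape = (3, 2, 1, 1)

Row-insert the values π_1, π_2, … into P one at a time, bumping the leftmost entry strictly greater than the inserted value down to the next row. The recording tableau Q records, in position (i, j), the step at which that cell was added to P.
  Insert 6 (step 1): P = [6];  Q = [1]
  Insert 4 (step 2): P = [4] / [6];  Q = [1] / [2]
  Insert 1 (step 3): P = [1] / [4] / [6];  Q = [1] / [2] / [3]
  Insert 5 (step 4): P = [1, 5] / [4] / [6];  Q = [1, 4] / [2] / [3]
  Insert 7 (step 5): P = [1, 5, 7] / [4] / [6];  Q = [1, 4, 5] / [2] / [3]
  Insert 3 (step 6): P = [1, 3, 7] / [4, 5] / [6];  Q = [1, 4, 5] / [2, 6] / [3]
  Insert 2 (step 7): P = [1, 2, 7] / [3, 5] / [4] / [6];  Q = [1, 4, 5] / [2, 6] / [3] / [7]
Final shape: (3, 2, 1, 1).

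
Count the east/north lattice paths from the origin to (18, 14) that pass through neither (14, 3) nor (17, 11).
Number of paths = 385059480

Inclusion–exclusion. Total paths: C(32, 18) = 471435600. Through P₁: C(17, 14)·C(15, 4) = 928200. Through P₂: C(28, 17)·C(4, 1) = 85896720. Since P₁ is strictly southwest of P₂, a monotone path through both must visit P₁ then P₂; paths through both = C(17, 14)·C(11, 3)·C(4, 1) = 448800. Avoid both = 471435600 − 928200 − 85896720 + 448800 = 385059480.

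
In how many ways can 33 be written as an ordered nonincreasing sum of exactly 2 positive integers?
p(33, 2 parts) = 16

Partitions of n into exactly k parts are in bijection with partitions of n − k into at most k parts (subtract 1 from each part). So p(33, exactly 2) = p(31, parts ≤ 2). Computing via the recurrence p(m, j) = p(m, j−1) + p(m−j, j) gives 16.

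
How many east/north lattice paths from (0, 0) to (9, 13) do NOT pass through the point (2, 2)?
Number of paths = 306476

Total paths from (0, 0) to (9, 13): C(22, 9) = 497420. Paths through (2, 2): (paths (0, 0) → (2, 2)) × (paths (2, 2) → (9, 13)) = C(4, 2) · C(18, 7) = 6 · 31824 = 190944. Avoidance count = 497420 − 190944 = 306476.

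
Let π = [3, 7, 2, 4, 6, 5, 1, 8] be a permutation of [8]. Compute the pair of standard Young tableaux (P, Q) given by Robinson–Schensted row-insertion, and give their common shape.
P = [1, 4, 5, 8] / [2, 6] / [3] / [7];  Q = [1, 2, 5, 8] / [3, 4] / [6] / [7];  common shape = (4, 2, 1, 1)

Row-insert the values π_1, π_2, … into P one at a time, bumping the leftmost entry strictly greater than the inserted value down to the next row. The recording tableau Q records, in position (i, j), the step at which that cell was added to P.
  Insert 3 (step 1): P = [3];  Q = [1]
  Insert 7 (step 2): P = [3, 7];  Q = [1, 2]
  Insert 2 (step 3): P = [2, 7] / [3];  Q = [1, 2] / [3]
  Insert 4 (step 4): P = [2, 4] / [3, 7];  Q = [1, 2] / [3, 4]
  Insert 6 (step 5): P = [2, 4, 6] / [3, 7];  Q = [1, 2, 5] / [3, 4]
  Insert 5 (step 6): P = [2, 4, 5] / [3, 6] / [7];  Q = [1, 2, 5] / [3, 4] / [6]
  Insert 1 (step 7): P = [1, 4, 5] / [2, 6] / [3] / [7];  Q = [1, 2, 5] / [3, 4] / [6] / [7]
  Insert 8 (step 8): P = [1, 4, 5, 8] / [2, 6] / [3] / [7];  Q = [1, 2, 5, 8] / [3, 4] / [6] / [7]
Final shape: (4, 2, 1, 1).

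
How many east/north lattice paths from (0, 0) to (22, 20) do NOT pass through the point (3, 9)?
Number of paths = 501773601420

Total paths from (0, 0) to (22, 20): C(42, 22) = 513791607420. Paths through (3, 9): (paths (0, 0) → (3, 9)) × (paths (3, 9) → (22, 20)) = C(12, 3) · C(30, 19) = 220 · 54627300 = 12018006000. Avoidance count = 513791607420 − 12018006000 = 501773601420.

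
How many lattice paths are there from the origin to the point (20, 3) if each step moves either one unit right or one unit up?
Number of paths = 1771

A monotone lattice path from (0, 0) to (20, 3) consists of 20 east steps and 3 north steps in some order, so it is determined by which 20 of the 23 steps are east. The count is C(23, 20) = 1771.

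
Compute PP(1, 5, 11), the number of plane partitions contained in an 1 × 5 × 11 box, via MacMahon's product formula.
PP(1, 5, 11) = 4368

Evaluate the triple product over i = 1..1, j = 1..5, k = 1..11. The factors are (2/1) · (3/2) · (4/3) · (5/4) · (6/5) · (7/6) · (8/7) · (9/8) · … (55 factors total). The numerators and denominators telescope so the product is an integer; carrying out the multiplication exactly gives PP(1, 5, 11) = 4368.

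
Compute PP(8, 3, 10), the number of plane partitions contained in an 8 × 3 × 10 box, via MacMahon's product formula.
PP(8, 3, 10) = 1028698128744

Evaluate the triple product over i = 1..8, j = 1..3, k = 1..10. The factors are (2/1) · (3/2) · (4/3) · (5/4) · (6/5) · (7/6) · (8/7) · (9/8) · … (240 factors total). The numerators and denominators telescope so the product is an integer; carrying out the multiplication exactly gives PP(8, 3, 10) = 1028698128744.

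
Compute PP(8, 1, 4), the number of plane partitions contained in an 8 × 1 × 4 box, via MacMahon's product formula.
PP(8, 1, 4) = 495

Evaluate the triple product over i = 1..8, j = 1..1, k = 1..4. The factors are (2/1) · (3/2) · (4/3) · (5/4) · (3/2) · (4/3) · (5/4) · (6/5) · … (32 factors total). The numerators and denominators telescope so the product is an integer; carrying out the multiplication exactly gives PP(8, 1, 4) = 495.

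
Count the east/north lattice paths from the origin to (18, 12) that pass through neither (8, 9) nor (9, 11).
Number of paths = 78590265

Inclusion–exclusion. Total paths: C(30, 18) = 86493225. Through P₁: C(17, 8)·C(13, 10) = 6952660. Through P₂: C(20, 9)·C(10, 9) = 1679600. Since P₁ is strictly southwest of P₂, a monotone path through both must visit P₁ then P₂; paths through both = C(17, 8)·C(3, 1)·C(10, 9) = 729300. Avoid both = 86493225 − 6952660 − 1679600 + 729300 = 78590265.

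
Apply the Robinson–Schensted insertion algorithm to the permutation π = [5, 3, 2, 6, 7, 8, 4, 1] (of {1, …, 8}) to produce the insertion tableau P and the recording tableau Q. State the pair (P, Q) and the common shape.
P = [1, 4, 7, 8] / [2, 6] / [3] / [5];  Q = [1, 4, 5, 6] / [2, 7] / [3] / [8];  common shape = (4, 2, 1, 1)

Row-insert the values π_1, π_2, … into P one at a time, bumping the leftmost entry strictly greater than the inserted value down to the next row. The recording tableau Q records, in position (i, j), the step at which that cell was added to P.
  Insert 5 (step 1): P = [5];  Q = [1]
  Insert 3 (step 2): P = [3] / [5];  Q = [1] / [2]
  Insert 2 (step 3): P = [2] / [3] / [5];  Q = [1] / [2] / [3]
  Insert 6 (step 4): P = [2, 6] / [3] / [5];  Q = [1, 4] / [2] / [3]
  Insert 7 (step 5): P = [2, 6, 7] / [3] / [5];  Q = [1, 4, 5] / [2] / [3]
  Insert 8 (step 6): P = [2, 6, 7, 8] / [3] / [5];  Q = [1, 4, 5, 6] / [2] / [3]
  Insert 4 (step 7): P = [2, 4, 7, 8] / [3, 6] / [5];  Q = [1, 4, 5, 6] / [2, 7] / [3]
  Insert 1 (step 8): P = [1, 4, 7, 8] / [2, 6] / [3] / [5];  Q = [1, 4, 5, 6] / [2, 7] / [3] / [8]
Final shape: (4, 2, 1, 1).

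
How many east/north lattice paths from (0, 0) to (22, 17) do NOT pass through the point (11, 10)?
Number of paths = 39796283826

Total paths from (0, 0) to (22, 17): C(39, 22) = 51021117810. Paths through (11, 10): (paths (0, 0) → (11, 10)) × (paths (11, 10) → (22, 17)) = C(21, 11) · C(18, 11) = 352716 · 31824 = 11224833984. Avoidance count = 51021117810 − 11224833984 = 39796283826.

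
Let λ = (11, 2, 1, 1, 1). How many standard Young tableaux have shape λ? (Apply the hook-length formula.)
# SYT of shape (11, 2, 1, 1, 1) = 11648

Hook-length formula: f^λ = n! / Π hook(c), product over all cells c of the Young diagram. For λ = (11, 2, 1, 1, 1), n = 16 boxes. Hook lengths by row (left-to-right, top-to-bottom): [15, 11, 9, 8, 7, 6, 5, 4, 3, 2, 1]; [5, 1]; [3]; [2]; [1]. Product of hooks = 1796256000. So f^λ = 16! / 1796256000 = 20922789888000 / 1796256000 = 11648.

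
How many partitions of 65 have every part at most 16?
p(65, parts ≤ 16) = 1170752

Use the recurrence p(n, m) = p(n, m−1) + p(n−m, m): either the largest part is < m (count p(n, m−1)) or the largest part is exactly m (remove one copy of m, count p(n−m, m)). With p(0, ·) = 1 this gives p(65, parts ≤ 16) = 1170752. (By conjugating Young diagrams, this also counts partitions of 65 into at most 16 parts.)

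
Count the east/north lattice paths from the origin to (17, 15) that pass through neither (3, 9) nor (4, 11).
Number of paths = 555517620

Inclusion–exclusion. Total paths: C(32, 17) = 565722720. Through P₁: C(12, 3)·C(20, 14) = 8527200. Through P₂: C(15, 4)·C(17, 13) = 3248700. Since P₁ is strictly southwest of P₂, a monotone path through both must visit P₁ then P₂; paths through both = C(12, 3)·C(3, 1)·C(17, 13) = 1570800. Avoid both = 565722720 − 8527200 − 3248700 + 1570800 = 555517620.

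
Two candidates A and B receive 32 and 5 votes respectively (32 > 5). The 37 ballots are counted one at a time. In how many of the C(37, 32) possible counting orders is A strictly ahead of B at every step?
Strict-lead orderings = 318087

Total orderings of the 37 votes with 32 for A: C(37, 32) = 435897. By the Bertrand ballot formula (Cycle Lemma / reflection principle), the number of orderings in which A is strictly ahead of B throughout is (p − q)/(p + q) · C(p + q, p) = (32 − 5)/(32 + 5) · 435897 = 318087.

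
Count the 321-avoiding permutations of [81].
C_81 = 4462290049988320482463241297506133183499654740

These 321-avoiding permutations are counted by the Catalan number C_n = (1/(n + 1)) · C(2n, n). For n = 81: C_81 = (1/82) · C(162, 81) = 365907784099042279561985786395502921046971688680/82 = 4462290049988320482463241297506133183499654740.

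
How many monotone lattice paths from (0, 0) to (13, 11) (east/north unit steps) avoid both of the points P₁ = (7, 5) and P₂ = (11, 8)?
Number of paths = 1285716

Inclusion–exclusion. Total paths: C(24, 13) = 2496144. Through P₁: C(12, 7)·C(12, 6) = 731808. Through P₂: C(19, 11)·C(5, 2) = 755820. Since P₁ is strictly southwest of P₂, a monotone path through both must visit P₁ then P₂; paths through both = C(12, 7)·C(7, 4)·C(5, 2) = 277200. Avoid both = 2496144 − 731808 − 755820 + 277200 = 1285716.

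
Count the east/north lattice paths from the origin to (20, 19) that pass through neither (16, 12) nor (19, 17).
Number of paths = 38202450300

Inclusion–exclusion. Total paths: C(39, 20) = 68923264410. Through P₁: C(28, 16)·C(11, 4) = 10039179150. Through P₂: C(36, 19)·C(3, 1) = 25792489800. Since P₁ is strictly southwest of P₂, a monotone path through both must visit P₁ then P₂; paths through both = C(28, 16)·C(8, 3)·C(3, 1) = 5110854840. Avoid both = 68923264410 − 10039179150 − 25792489800 + 5110854840 = 38202450300.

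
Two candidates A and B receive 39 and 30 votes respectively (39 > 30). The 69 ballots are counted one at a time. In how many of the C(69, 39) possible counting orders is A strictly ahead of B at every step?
Strict-lead orderings = 4125297395638025376

Total orderings of the 69 votes with 39 for A: C(69, 39) = 31627280033224861216. By the Bertrand ballot formula (Cycle Lemma / reflection principle), the number of orderings in which A is strictly ahead of B throughout is (p − q)/(p + q) · C(p + q, p) = (39 − 30)/(39 + 30) · 31627280033224861216 = 4125297395638025376.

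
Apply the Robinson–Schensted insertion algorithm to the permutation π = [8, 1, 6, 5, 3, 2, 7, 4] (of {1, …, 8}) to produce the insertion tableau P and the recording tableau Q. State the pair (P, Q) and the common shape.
P = [1, 2, 4] / [3, 7] / [5] / [6] / [8];  Q = [1, 3, 7] / [2, 8] / [4] / [5] / [6];  common shape = (3, 2, 1, 1, 1)

Row-insert the values π_1, π_2, … into P one at a time, bumping the leftmost entry strictly greater than the inserted value down to the next row. The recording tableau Q records, in position (i, j), the step at which that cell was added to P.
  Insert 8 (step 1): P = [8];  Q = [1]
  Insert 1 (step 2): P = [1] / [8];  Q = [1] / [2]
  Insert 6 (step 3): P = [1, 6] / [8];  Q = [1, 3] / [2]
  Insert 5 (step 4): P = [1, 5] / [6] / [8];  Q = [1, 3] / [2] / [4]
  Insert 3 (step 5): P = [1, 3] / [5] / [6] / [8];  Q = [1, 3] / [2] / [4] / [5]
  Insert 2 (step 6): P = [1, 2] / [3] / [5] / [6] / [8];  Q = [1, 3] / [2] / [4] / [5] / [6]
  Insert 7 (step 7): P = [1, 2, 7] / [3] / [5] / [6] / [8];  Q = [1, 3, 7] / [2] / [4] / [5] / [6]
  Insert 4 (step 8): P = [1, 2, 4] / [3, 7] / [5] / [6] / [8];  Q = [1, 3, 7] / [2, 8] / [4] / [5] / [6]
Final shape: (3, 2, 1, 1, 1).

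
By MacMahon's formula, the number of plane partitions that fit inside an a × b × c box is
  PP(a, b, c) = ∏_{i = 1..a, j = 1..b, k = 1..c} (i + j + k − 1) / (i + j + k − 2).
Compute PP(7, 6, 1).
PP(7, 6, 1) = 1716

Evaluate the triple product over i = 1..7, j = 1..6, k = 1..1. The factors are (2/1) · (3/2) · (4/3) · (5/4) · (6/5) · (7/6) · (3/2) · (4/3) · … (42 factors total). The numerators and denominators telescope so the product is an integer; carrying out the multiplication exactly gives PP(7, 6, 1) = 1716.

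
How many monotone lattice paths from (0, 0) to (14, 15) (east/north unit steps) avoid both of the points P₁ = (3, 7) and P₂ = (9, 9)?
Number of paths = 47578800

Inclusion–exclusion. Total paths: C(29, 14) = 77558760. Through P₁: C(10, 3)·C(19, 11) = 9069840. Through P₂: C(18, 9)·C(11, 5) = 22462440. Since P₁ is strictly southwest of P₂, a monotone path through both must visit P₁ then P₂; paths through both = C(10, 3)·C(8, 6)·C(11, 5) = 1552320. Avoid both = 77558760 − 9069840 − 22462440 + 1552320 = 47578800.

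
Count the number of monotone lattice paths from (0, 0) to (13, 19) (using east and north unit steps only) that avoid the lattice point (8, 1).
Number of paths = 347070759

Total paths from (0, 0) to (13, 19): C(32, 13) = 347373600. Paths through (8, 1): (paths (0, 0) → (8, 1)) × (paths (8, 1) → (13, 19)) = C(9, 8) · C(23, 5) = 9 · 33649 = 302841. Avoidance count = 347373600 − 302841 = 347070759.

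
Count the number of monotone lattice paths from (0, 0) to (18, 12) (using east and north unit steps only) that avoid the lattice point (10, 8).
Number of paths = 64833015

Total paths from (0, 0) to (18, 12): C(30, 18) = 86493225. Paths through (10, 8): (paths (0, 0) → (10, 8)) × (paths (10, 8) → (18, 12)) = C(18, 10) · C(12, 8) = 43758 · 495 = 21660210. Avoidance count = 86493225 − 21660210 = 64833015.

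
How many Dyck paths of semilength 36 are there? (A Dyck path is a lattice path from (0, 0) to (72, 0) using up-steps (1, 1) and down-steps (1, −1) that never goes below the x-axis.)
C_36 = 11959798385860453492

These Dyck paths are counted by the Catalan number C_n = (1/(n + 1)) · C(2n, n). For n = 36: C_36 = (1/37) · C(72, 36) = 442512540276836779204/37 = 11959798385860453492.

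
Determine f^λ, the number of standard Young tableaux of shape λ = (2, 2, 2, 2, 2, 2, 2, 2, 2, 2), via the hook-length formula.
# SYT of shape (2, 2, 2, 2, 2, 2, 2, 2, 2, 2) = 16796

Hook-length formula: f^λ = n! / Π hook(c), product over all cells c of the Young diagram. For λ = (2, 2, 2, 2, 2, 2, 2, 2, 2, 2), n = 20 boxes. Hook lengths by row (left-to-right, top-to-bottom): [11, 10]; [10, 9]; [9, 8]; [8, 7]; [7, 6]; [6, 5]; [5, 4]; [4, 3]; [3, 2]; [2, 1]. Product of hooks = 144850083840000. So f^λ = 20! / 144850083840000 = 2432902008176640000 / 144850083840000 = 16796.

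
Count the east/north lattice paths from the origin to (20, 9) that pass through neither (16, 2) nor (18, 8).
Number of paths = 5290542

Inclusion–exclusion. Total paths: C(29, 20) = 10015005. Through P₁: C(18, 16)·C(11, 4) = 50490. Through P₂: C(26, 18)·C(3, 2) = 4686825. Since P₁ is strictly southwest of P₂, a monotone path through both must visit P₁ then P₂; paths through both = C(18, 16)·C(8, 2)·C(3, 2) = 12852. Avoid both = 10015005 − 50490 − 4686825 + 12852 = 5290542.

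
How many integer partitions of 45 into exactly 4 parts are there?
p(45, 4 parts) = 672

Partitions of n into exactly k parts are in bijection with partitions of n − k into at most k parts (subtract 1 from each part). So p(45, exactly 4) = p(41, parts ≤ 4). Computing via the recurrence p(m, j) = p(m, j−1) + p(m−j, j) gives 672.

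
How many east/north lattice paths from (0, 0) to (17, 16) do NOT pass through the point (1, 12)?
Number of paths = 1166740125

Total paths from (0, 0) to (17, 16): C(33, 17) = 1166803110. Paths through (1, 12): (paths (0, 0) → (1, 12)) × (paths (1, 12) → (17, 16)) = C(13, 1) · C(20, 16) = 13 · 4845 = 62985. Avoidance count = 1166803110 − 62985 = 1166740125.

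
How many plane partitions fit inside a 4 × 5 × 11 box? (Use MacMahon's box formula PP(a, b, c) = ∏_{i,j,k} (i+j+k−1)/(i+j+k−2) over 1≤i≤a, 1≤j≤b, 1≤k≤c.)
PP(4, 5, 11) = 381644355456

Evaluate the triple product over i = 1..4, j = 1..5, k = 1..11. The factors are (2/1) · (3/2) · (4/3) · (5/4) · (6/5) · (7/6) · (8/7) · (9/8) · … (220 factors total). The numerators and denominators telescope so the product is an integer; carrying out the multiplication exactly gives PP(4, 5, 11) = 381644355456.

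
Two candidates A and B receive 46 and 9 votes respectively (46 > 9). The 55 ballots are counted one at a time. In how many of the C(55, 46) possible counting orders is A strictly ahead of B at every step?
Strict-lead orderings = 4277470470

Total orderings of the 55 votes with 46 for A: C(55, 46) = 6358402050. By the Bertrand ballot formula (Cycle Lemma / reflection principle), the number of orderings in which A is strictly ahead of B throughout is (p − q)/(p + q) · C(p + q, p) = (46 − 9)/(46 + 9) · 6358402050 = 4277470470.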